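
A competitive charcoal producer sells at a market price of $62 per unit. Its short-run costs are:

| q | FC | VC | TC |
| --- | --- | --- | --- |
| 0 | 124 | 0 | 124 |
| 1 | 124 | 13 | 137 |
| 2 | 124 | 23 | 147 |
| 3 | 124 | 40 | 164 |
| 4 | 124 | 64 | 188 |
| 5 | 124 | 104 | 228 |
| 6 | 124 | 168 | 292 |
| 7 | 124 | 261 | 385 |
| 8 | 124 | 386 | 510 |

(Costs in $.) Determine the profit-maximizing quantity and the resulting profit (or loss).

Profit at each row (π = 62q − TC): q=0: -124; q=1: -75; q=2: -23; q=3: 22; q=4: 60; q=5: 82; q=6: 80; q=7: 49; q=8: -14.
Profit is maximized at q = 5. AVC there is 104/5 = $20.80 ≤ P, so producing beats shutting down (which would give -$124).

q = 5; profit = $82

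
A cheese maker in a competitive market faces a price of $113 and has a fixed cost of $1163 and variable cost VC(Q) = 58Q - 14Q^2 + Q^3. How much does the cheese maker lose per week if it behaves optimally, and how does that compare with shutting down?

AVC = 58 - 14Q + Q^2 has its minimum $9 at Q = 7; price $113 clears that bar, so the firm operates.
With MC = 58 - 28Q + 3Q^2, P = MC on the upward-sloping part at Q* = 11.
TR = 113·11 = 1243. TC = 1163 + 275 = 1438. Profit = 1243 − 1438 = -$195.
By producing, the firm covers all variable cost plus $968 of fixed cost; shutting down would lose the full $1163.

Profit = -$195 at Q = 11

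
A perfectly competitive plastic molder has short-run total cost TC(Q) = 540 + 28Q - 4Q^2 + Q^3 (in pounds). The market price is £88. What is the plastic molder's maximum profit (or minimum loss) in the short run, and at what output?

AVC = 28 - 4Q + Q^2 has its minimum £24 at Q = 2; price £88 clears that bar, so the firm operates.
MC = 28 - 8Q + 3Q^2. Setting P = MC and taking the root on the rising branch gives Q* = 6.
TR = 88·6 = 528. TC = 540 + 240 = 780. Profit = 528 − 780 = -£252.
That loss of £252 beats the £540 the firm would lose by shutting down; producing recovers £288 of fixed cost.

Profit = -£252 at Q = 6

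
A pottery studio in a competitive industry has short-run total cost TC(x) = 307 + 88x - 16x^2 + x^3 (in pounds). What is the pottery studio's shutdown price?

Short-run supply begins at min AVC. From VC = 88x - 16x^2 + x^3, AVC = 88 - 16x + x^2.
dAVC/dx = -16 + 2x = 0 gives x = 8. min AVC = 88 - 16·8 + 8^2 = 24.
For P < £24 the firm produces nothing.

£24 per unit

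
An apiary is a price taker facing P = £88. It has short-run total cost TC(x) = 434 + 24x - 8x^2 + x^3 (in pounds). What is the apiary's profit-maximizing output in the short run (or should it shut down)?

Strip out fixed cost: VC = 24x - 8x^2 + x^3. Then AVC = 24 - 8x + x^2 and MC = 24 - 16x + 3x^2.
AVC hits its minimum where MC = AVC, at x = 4, giving min AVC = 24 - 8·4 + 4^2 = £8.
P = £88 exceeds min AVC = £8, so the firm stays open.
Set P = MC: 88 = 24 - 16x + 3x^2 → -64 - 16x + 3x^2 = 0. The roots are x = -8/3 and x = 8; the profit-maximizing output is on the rising part of MC, so x* = 8.
Check: AVC at x = 8 is £24 ≤ P, so revenue covers variable cost.
Profit = P·x − TC = 88·8 − 626 = £78.

Produce at x = 8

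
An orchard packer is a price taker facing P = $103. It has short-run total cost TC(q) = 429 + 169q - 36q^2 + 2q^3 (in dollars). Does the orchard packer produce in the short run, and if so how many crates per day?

Produce at q = 11

From TC, MC = TC'(q) = 169 - 72q + 6q^2 and AVC = VC/q = 169 - 36q + 2q^2.
The AVC parabola has its vertex at q = 36/4 = 9, where AVC = 169 - 36·9 + 2·9^2 = $7.
Because $103 ≥ $7, revenue can cover variable cost; the firm operates.
Solving P = MC: 66 - 72q + 6q^2 = 0 ⇒ q = 1 or 11. On the upward-sloping branch, q* = 11.
Check: AVC at q = 11 is $15 ≤ P, so revenue covers variable cost.
Profit = P·q − TC = 103·11 − 594 = $539.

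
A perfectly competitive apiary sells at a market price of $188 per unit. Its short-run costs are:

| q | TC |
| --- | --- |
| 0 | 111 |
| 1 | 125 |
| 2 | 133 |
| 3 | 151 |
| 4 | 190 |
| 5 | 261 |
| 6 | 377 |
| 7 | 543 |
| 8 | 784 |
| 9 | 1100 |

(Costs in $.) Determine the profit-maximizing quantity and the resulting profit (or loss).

q = 7; profit = $773

Tabulate TR − TC: q=0: -111; q=1: 63; q=2: 243; q=3: 413; q=4: 562; q=5: 679; q=6: 751; q=7: 773; q=8: 720; q=9: 592.
Profit is maximized at q = 7. AVC there is 432/7 = $61.71 ≤ P, so producing beats shutting down (which would give -$111).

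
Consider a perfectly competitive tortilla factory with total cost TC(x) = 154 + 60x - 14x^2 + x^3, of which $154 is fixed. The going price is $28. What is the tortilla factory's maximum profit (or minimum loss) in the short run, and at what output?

Profit = -$26 at x = 8

AVC = 60 - 14x + x^2; min AVC = $11 at x = 7. Since P = $28 ≥ min AVC, the firm produces.
With MC = 60 - 28x + 3x^2, P = MC on the upward-sloping part at x* = 8.
TR = 28·8 = 224. TC = 154 + 96 = 250. Profit = 224 − 250 = -$26.
Shutting down would mean losing the fixed cost of $154, so operating at a loss of $26 is better by $128.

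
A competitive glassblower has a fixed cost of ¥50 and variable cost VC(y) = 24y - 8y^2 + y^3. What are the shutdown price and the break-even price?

Shutdown price = ¥8; break-even price = ¥19

Shutdown price = min AVC. AVC = 24 - 8y + y^2, with vertex at y = 4 and minimum ¥8.
ATC = 50/y + 24 - 8y + y^2. Setting dATC/dy = −50/y^2 − 8 + 2y = 0 gives y = 5 (since 2·5^3 − 8·5^2 = 50).
min ATC = 50/5 + 24 − 8·5 + 5^2 = ¥19. That is the break-even price.
Between these two prices the firm operates at a loss; above ¥19 it earns a profit.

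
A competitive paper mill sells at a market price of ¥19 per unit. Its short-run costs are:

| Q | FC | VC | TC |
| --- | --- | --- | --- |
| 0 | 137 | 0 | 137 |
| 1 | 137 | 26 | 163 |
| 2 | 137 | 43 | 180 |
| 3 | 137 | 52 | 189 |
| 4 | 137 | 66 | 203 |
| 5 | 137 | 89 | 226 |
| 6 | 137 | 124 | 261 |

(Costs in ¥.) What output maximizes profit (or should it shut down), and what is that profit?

Q = 4; profit = -¥127

Profit at each row (π = 19Q − TC): Q=0: -137; Q=1: -144; Q=2: -142; Q=3: -132; Q=4: -127; Q=5: -131; Q=6: -147.
Profit is maximized at Q = 4. AVC there is 66/4 = ¥16.50 ≤ P, so producing beats shutting down (which would give -¥137).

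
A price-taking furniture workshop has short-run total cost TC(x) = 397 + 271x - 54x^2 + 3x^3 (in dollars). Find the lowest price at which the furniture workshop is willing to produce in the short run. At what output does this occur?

$28 per unit, at x = 9

The shutdown price is the minimum of AVC. VC = 271x - 54x^2 + 3x^3, so AVC = 271 - 54x + 3x^2.
At the minimum of AVC, MC = AVC. MC = 271 - 108x + 9x^2; setting MC = AVC gives 6x^2 - 54x = 0, so x = 9. min AVC = 28.
So the shutdown price is $28.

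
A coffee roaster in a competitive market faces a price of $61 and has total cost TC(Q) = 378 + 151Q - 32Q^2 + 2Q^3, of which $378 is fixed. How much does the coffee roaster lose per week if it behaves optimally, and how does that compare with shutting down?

AVC = 151 - 32Q + 2Q^2 has its minimum $23 at Q = 8; price $61 clears that bar, so the firm operates.
With MC = 151 - 64Q + 6Q^2, P = MC on the upward-sloping part at Q* = 9.
TR = 61·9 = 549. TC = 378 + 225 = 603. Profit = 549 − 603 = -$54.
That loss of $54 beats the $378 the firm would lose by shutting down; producing recovers $324 of fixed cost.

Profit = -$54 at Q = 9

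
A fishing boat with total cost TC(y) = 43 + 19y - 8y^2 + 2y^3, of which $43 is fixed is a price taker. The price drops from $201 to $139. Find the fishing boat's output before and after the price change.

MC = 19 - 16y + 6y^2; the shutdown threshold is min AVC = $11 (at y = 2).
At P = $201 ≥ min AVC, set P = MC on the rising branch: y = 7.
At P = $139 ≥ min AVC, set P = MC: y = 6. The firm stays open but cuts output.

Output falls from 7 to 6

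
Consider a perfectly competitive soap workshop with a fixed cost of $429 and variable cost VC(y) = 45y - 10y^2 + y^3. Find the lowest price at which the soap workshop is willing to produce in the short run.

$20 per unit

The firm shuts down when price falls below the minimum of average variable cost. AVC = VC/y = 45 - 10y + y^2.
At the minimum of AVC, MC = AVC. MC = 45 - 20y + 3y^2; setting MC = AVC gives 2y^2 - 10y = 0, so y = 5. min AVC = 20.
For P < $20 the firm produces nothing.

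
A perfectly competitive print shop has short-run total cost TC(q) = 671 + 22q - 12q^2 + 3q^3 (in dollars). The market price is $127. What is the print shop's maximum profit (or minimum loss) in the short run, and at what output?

Profit = -$221 at q = 5

AVC = 22 - 12q + 3q^2; min AVC = $10 at q = 2. Since P = $127 ≥ min AVC, the firm produces.
MC = 22 - 24q + 9q^2. Setting P = MC and taking the root on the rising branch gives q* = 5.
TR = 127·5 = 635. TC = 671 + 185 = 856. Profit = 635 − 856 = -$221.
By producing, the firm covers all variable cost plus $450 of fixed cost; shutting down would lose the full $671.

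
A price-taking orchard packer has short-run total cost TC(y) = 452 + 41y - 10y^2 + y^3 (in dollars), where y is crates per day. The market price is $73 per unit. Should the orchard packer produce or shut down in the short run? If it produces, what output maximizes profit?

Produce at y = 8

Strip out fixed cost: VC = 41y - 10y^2 + y^3. Then AVC = 41 - 10y + y^2 and MC = 41 - 20y + 3y^2.
AVC is minimized where dAVC/dy = -10 + 2y = 0, at y = 5; min AVC = 41 - 10·5 + 5^2 = $16.
Because $73 ≥ $16, revenue can cover variable cost; the firm operates.
Solving P = MC: -32 - 20y + 3y^2 = 0 ⇒ y = -4/3 or 8. On the upward-sloping branch, y* = 8.
Check: AVC at y = 8 is $25 ≤ P, so revenue covers variable cost.
Profit = P·y − TC = 73·8 − 652 = -$68, a loss, but smaller than the $452 fixed cost the firm would lose by shutting down.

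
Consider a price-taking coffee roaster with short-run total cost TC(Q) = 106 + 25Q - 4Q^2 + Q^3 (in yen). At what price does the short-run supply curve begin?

¥21 per unit

The shutdown price is the minimum of AVC. VC = 25Q - 4Q^2 + Q^3, so AVC = 25 - 4Q + Q^2.
dAVC/dQ = -4 + 2Q = 0 gives Q = 2. min AVC = 25 - 4·2 + 2^2 = 21.
For P < ¥21 the firm produces nothing.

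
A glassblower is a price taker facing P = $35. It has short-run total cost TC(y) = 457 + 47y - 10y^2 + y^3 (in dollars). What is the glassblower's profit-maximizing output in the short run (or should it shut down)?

Variable cost is VC = 47y - 10y^2 + y^3, so AVC = VC/y = 47 - 10y + y^2 and MC = dTC/dy = 47 - 20y + 3y^2.
AVC is minimized where dAVC/dy = -10 + 2y = 0, at y = 5; min AVC = 47 - 10·5 + 5^2 = $22.
Because $35 ≥ $22, revenue can cover variable cost; the firm operates.
Set P = MC: 35 = 47 - 20y + 3y^2 → 12 - 20y + 3y^2 = 0. The roots are y = 2/3 and y = 6; the profit-maximizing output is on the rising part of MC, so y* = 6.
Check: AVC at y = 6 is $23 ≤ P, so revenue covers variable cost.
Profit = P·y − TC = 35·6 − 595 = -$385, a loss, but smaller than the $457 fixed cost the firm would lose by shutting down.

Produce at y = 6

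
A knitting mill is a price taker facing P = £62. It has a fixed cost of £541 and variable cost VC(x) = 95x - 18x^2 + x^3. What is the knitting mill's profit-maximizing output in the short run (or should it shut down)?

From TC, MC = TC'(x) = 95 - 36x + 3x^2 and AVC = VC/x = 95 - 18x + x^2.
AVC is minimized where dAVC/dx = -18 + 2x = 0, at x = 9; min AVC = 95 - 18·9 + 9^2 = £14.
P = £62 exceeds min AVC = £14, so the firm stays open.
Solving P = MC: 33 - 36x + 3x^2 = 0 ⇒ x = 1 or 11. On the upward-sloping branch, x* = 11.
Check: AVC at x = 11 is £18 ≤ P, so revenue covers variable cost.
Profit = P·x − TC = 62·11 − 739 = -£57, a loss, but smaller than the £541 fixed cost the firm would lose by shutting down.

Produce at x = 11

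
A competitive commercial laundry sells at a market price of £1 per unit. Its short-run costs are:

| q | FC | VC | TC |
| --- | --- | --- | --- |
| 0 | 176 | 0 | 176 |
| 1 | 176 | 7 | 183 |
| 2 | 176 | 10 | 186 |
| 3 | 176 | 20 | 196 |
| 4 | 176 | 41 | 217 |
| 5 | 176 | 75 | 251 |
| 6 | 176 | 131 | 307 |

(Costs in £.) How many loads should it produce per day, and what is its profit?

Compute π = P·q − TC at each output: q=0: -176; q=1: -182; q=2: -184; q=3: -193; q=4: -213; q=5: -246; q=6: -301.
Profit is highest at q = 0. Equivalently, the lowest AVC in the table is 10/2 ≈ £5 at q = 2, and P = £1 falls below it — price never covers variable cost, so the firm shuts down and loses only its fixed cost.

q = 0 (shut down); profit = -£176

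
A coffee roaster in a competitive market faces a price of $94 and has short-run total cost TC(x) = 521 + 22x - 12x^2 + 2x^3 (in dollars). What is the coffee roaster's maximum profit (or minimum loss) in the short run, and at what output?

Profit = -$89 at x = 6

AVC = 22 - 12x + 2x^2 has its minimum $4 at x = 3; price $94 clears that bar, so the firm operates.
With MC = 22 - 24x + 6x^2, P = MC on the upward-sloping part at x* = 6.
TR = 94·6 = 564. TC = 521 + 132 = 653. Profit = 564 − 653 = -$89.
Shutting down would mean losing the fixed cost of $521, so operating at a loss of $89 is better by $432.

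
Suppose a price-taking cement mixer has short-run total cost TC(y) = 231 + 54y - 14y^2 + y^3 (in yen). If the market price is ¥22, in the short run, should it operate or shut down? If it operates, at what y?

Produce at y = 8

Strip out fixed cost: VC = 54y - 14y^2 + y^3. Then AVC = 54 - 14y + y^2 and MC = 54 - 28y + 3y^2.
AVC hits its minimum where MC = AVC, at y = 7, giving min AVC = 54 - 14·7 + 7^2 = ¥5.
P = ¥22 exceeds min AVC = ¥5, so the firm stays open.
Set P = MC: 22 = 54 - 28y + 3y^2 → 32 - 28y + 3y^2 = 0. The roots are y = 4/3 and y = 8; the profit-maximizing output is on the rising part of MC, so y* = 8.
Check: AVC at y = 8 is ¥6 ≤ P, so revenue covers variable cost.
Profit = P·y − TC = 22·8 − 279 = -¥103, a loss, but smaller than the ¥231 fixed cost the firm would lose by shutting down.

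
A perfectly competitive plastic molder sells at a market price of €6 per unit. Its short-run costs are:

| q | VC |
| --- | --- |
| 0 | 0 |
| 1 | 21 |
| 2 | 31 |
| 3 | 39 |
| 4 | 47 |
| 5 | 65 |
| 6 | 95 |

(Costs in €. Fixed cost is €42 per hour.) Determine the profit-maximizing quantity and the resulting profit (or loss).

q = 0 (shut down); profit = -€42

Tabulate TR − TC: q=0: -42; q=1: -57; q=2: -61; q=3: -63; q=4: -65; q=5: -77; q=6: -101.
Profit is highest at q = 0. Equivalently, the lowest AVC in the table is 47/4 ≈ €11.75 at q = 4, and P = €6 falls below it — price never covers variable cost, so the firm shuts down and loses only its fixed cost.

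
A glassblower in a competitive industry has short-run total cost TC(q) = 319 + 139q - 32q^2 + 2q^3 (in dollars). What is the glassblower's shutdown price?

The shutdown price is the minimum of AVC. VC = 139q - 32q^2 + 2q^3, so AVC = 139 - 32q + 2q^2.
At the minimum of AVC, MC = AVC. MC = 139 - 64q + 6q^2; setting MC = AVC gives 4q^2 - 32q = 0, so q = 8. min AVC = 11.
So the shutdown price is $11.

$11 per unit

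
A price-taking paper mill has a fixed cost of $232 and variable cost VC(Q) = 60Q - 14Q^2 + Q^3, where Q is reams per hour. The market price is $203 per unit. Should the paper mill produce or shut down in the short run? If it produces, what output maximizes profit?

From TC, MC = TC'(Q) = 60 - 28Q + 3Q^2 and AVC = VC/Q = 60 - 14Q + Q^2.
AVC hits its minimum where MC = AVC, at Q = 7, giving min AVC = 60 - 14·7 + 7^2 = $11.
Since P = $203 ≥ min AVC = $11, price covers variable cost and the firm should produce.
Set P = MC: 203 = 60 - 28Q + 3Q^2 → -143 - 28Q + 3Q^2 = 0. The roots are Q = -11/3 and Q = 13; the profit-maximizing output is on the rising part of MC, so Q* = 13.
Check: AVC at Q = 13 is $47 ≤ P, so revenue covers variable cost.
Profit = P·Q − TC = 203·13 − 843 = $1796.

Produce at Q = 13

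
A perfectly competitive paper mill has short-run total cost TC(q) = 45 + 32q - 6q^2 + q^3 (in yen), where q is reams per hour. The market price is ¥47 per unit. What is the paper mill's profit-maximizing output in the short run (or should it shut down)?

Variable cost is VC = 32q - 6q^2 + q^3, so AVC = VC/q = 32 - 6q + q^2 and MC = dTC/dq = 32 - 12q + 3q^2.
The AVC parabola has its vertex at q = 6/2 = 3, where AVC = 32 - 6·3 + 3^2 = ¥23.
P = ¥47 exceeds min AVC = ¥23, so the firm stays open.
Solving P = MC: -15 - 12q + 3q^2 = 0 ⇒ q = -1 or 5. On the upward-sloping branch, q* = 5.
Check: AVC at q = 5 is ¥27 ≤ P, so revenue covers variable cost.
Profit = P·q − TC = 47·5 − 180 = ¥55.

Produce at q = 5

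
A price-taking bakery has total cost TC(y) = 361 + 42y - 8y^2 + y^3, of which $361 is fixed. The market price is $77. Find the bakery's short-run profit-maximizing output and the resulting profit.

AVC = 42 - 8y + y^2; min AVC = $26 at y = 4. Since P = $77 ≥ min AVC, the firm produces.
With MC = 42 - 16y + 3y^2, P = MC on the upward-sloping part at y* = 7.
TR = 77·7 = 539. TC = 361 + 245 = 606. Profit = 539 − 606 = -$67.
Shutting down would mean losing the fixed cost of $361, so operating at a loss of $67 is better by $294.

Profit = -$67 at y = 7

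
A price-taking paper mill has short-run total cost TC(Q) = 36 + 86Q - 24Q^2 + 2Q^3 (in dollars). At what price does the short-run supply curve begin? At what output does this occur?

Short-run supply begins at min AVC. From VC = 86Q - 24Q^2 + 2Q^3, AVC = 86 - 24Q + 2Q^2.
At the minimum of AVC, MC = AVC. MC = 86 - 48Q + 6Q^2; setting MC = AVC gives 4Q^2 - 24Q = 0, so Q = 6. min AVC = 14.
So the shutdown price is $14.

$14 per unit, at Q = 6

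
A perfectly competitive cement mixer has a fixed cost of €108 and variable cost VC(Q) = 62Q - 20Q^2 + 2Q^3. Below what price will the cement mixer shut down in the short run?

€12 per unit

The shutdown price is the minimum of AVC. VC = 62Q - 20Q^2 + 2Q^3, so AVC = 62 - 20Q + 2Q^2.
At the minimum of AVC, MC = AVC. MC = 62 - 40Q + 6Q^2; setting MC = AVC gives 4Q^2 - 20Q = 0, so Q = 5. min AVC = 12.
So the shutdown price is €12.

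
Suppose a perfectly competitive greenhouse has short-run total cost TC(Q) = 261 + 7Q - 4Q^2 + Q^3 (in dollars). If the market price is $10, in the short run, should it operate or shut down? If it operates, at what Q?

Produce at Q = 3

Variable cost is VC = 7Q - 4Q^2 + Q^3, so AVC = VC/Q = 7 - 4Q + Q^2 and MC = dTC/dQ = 7 - 8Q + 3Q^2.
AVC is minimized where dAVC/dQ = -4 + 2Q = 0, at Q = 2; min AVC = 7 - 4·2 + 2^2 = $3.
Since P = $10 ≥ min AVC = $3, price covers variable cost and the firm should produce.
Set P = MC: 10 = 7 - 8Q + 3Q^2 → -3 - 8Q + 3Q^2 = 0. The roots are Q = -1/3 and Q = 3; the profit-maximizing output is on the rising part of MC, so Q* = 3.
Check: AVC at Q = 3 is $4 ≤ P, so revenue covers variable cost.
Profit = P·Q − TC = 10·3 − 273 = -$243, a loss, but smaller than the $261 fixed cost the firm would lose by shutting down.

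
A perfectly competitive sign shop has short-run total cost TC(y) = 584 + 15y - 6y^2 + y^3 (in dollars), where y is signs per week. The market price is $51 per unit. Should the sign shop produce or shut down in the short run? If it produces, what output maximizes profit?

Variable cost is VC = 15y - 6y^2 + y^3, so AVC = VC/y = 15 - 6y + y^2 and MC = dTC/dy = 15 - 12y + 3y^2.
AVC is minimized where dAVC/dy = -6 + 2y = 0, at y = 3; min AVC = 15 - 6·3 + 3^2 = $6.
P = $51 exceeds min AVC = $6, so the firm stays open.
P = MC gives -36 - 12y + 3y^2 = 0, with roots -2 and 6. Take the larger (rising MC): y* = 6.
Check: AVC at y = 6 is $15 ≤ P, so revenue covers variable cost.
Profit = P·y − TC = 51·6 − 674 = -$368, a loss, but smaller than the $584 fixed cost the firm would lose by shutting down.

Produce at y = 6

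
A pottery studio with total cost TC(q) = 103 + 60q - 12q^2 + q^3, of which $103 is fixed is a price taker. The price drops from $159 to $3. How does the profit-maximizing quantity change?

MC = 60 - 24q + 3q^2; the shutdown threshold is min AVC = $24 (at q = 6).
With P = $159 above the shutdown price, P = MC gives q = 11.
At P = $3 < min AVC = $24, price no longer covers variable cost at any output, so the firm shuts down: q = 0.

Output falls from 11 to 0 (the firm shuts down)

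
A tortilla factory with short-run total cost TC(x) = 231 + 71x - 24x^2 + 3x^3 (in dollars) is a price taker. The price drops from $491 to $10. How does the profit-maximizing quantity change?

Output falls from 10 to 0 (the firm shuts down)

MC = 71 - 48x + 9x^2; the shutdown threshold is min AVC = $23 (at x = 4).
At P = $491 ≥ min AVC, set P = MC on the rising branch: x = 10.
At P = $10 < min AVC = $23, price no longer covers variable cost at any output, so the firm shuts down: x = 0.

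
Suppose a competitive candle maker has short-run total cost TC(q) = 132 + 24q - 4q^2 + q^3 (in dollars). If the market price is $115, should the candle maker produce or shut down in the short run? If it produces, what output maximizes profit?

Produce at q = 7

Strip out fixed cost: VC = 24q - 4q^2 + q^3. Then AVC = 24 - 4q + q^2 and MC = 24 - 8q + 3q^2.
AVC is minimized where dAVC/dq = -4 + 2q = 0, at q = 2; min AVC = 24 - 4·2 + 2^2 = $20.
Because $115 ≥ $20, revenue can cover variable cost; the firm operates.
Set P = MC: 115 = 24 - 8q + 3q^2 → -91 - 8q + 3q^2 = 0. The roots are q = -13/3 and q = 7; the profit-maximizing output is on the rising part of MC, so q* = 7.
Check: AVC at q = 7 is $45 ≤ P, so revenue covers variable cost.
Profit = P·q − TC = 115·7 − 447 = $358.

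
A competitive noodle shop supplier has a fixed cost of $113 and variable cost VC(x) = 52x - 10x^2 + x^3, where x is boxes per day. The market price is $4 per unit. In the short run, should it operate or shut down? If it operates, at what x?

From TC, MC = TC'(x) = 52 - 20x + 3x^2 and AVC = VC/x = 52 - 10x + x^2.
AVC hits its minimum where MC = AVC, at x = 5, giving min AVC = 52 - 10·5 + 5^2 = $27.
With P < min AVC ($4 < $27), every unit sold adds to the loss.
Best response: produce nothing and absorb the $113 fixed cost.

Shut down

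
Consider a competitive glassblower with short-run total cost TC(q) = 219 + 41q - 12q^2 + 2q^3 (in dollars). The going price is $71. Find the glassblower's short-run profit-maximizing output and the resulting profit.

Profit = -$19 at q = 5

AVC = 41 - 12q + 2q^2 has its minimum $23 at q = 3; price $71 clears that bar, so the firm operates.
With MC = 41 - 24q + 6q^2, P = MC on the upward-sloping part at q* = 5.
TR = 71·5 = 355. TC = 219 + 155 = 374. Profit = 355 − 374 = -$19.
Shutting down would mean losing the fixed cost of $219, so operating at a loss of $19 is better by $200.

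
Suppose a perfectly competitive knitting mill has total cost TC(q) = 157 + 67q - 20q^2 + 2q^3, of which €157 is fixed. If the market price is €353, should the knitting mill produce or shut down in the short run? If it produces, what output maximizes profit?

Produce at q = 11

From TC, MC = TC'(q) = 67 - 40q + 6q^2 and AVC = VC/q = 67 - 20q + 2q^2.
The AVC parabola has its vertex at q = 20/4 = 5, where AVC = 67 - 20·5 + 2·5^2 = €17.
P = €353 exceeds min AVC = €17, so the firm stays open.
Solving P = MC: -286 - 40q + 6q^2 = 0 ⇒ q = -13/3 or 11. On the upward-sloping branch, q* = 11.
Check: AVC at q = 11 is €89 ≤ P, so revenue covers variable cost.
Profit = P·q − TC = 353·11 − 1136 = €2747.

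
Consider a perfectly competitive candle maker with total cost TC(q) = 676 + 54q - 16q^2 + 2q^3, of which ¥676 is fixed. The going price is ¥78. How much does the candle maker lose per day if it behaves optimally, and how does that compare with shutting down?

AVC = 54 - 16q + 2q^2 has its minimum ¥22 at q = 4; price ¥78 clears that bar, so the firm operates.
With MC = 54 - 32q + 6q^2, P = MC on the upward-sloping part at q* = 6.
TR = 78·6 = 468. TC = 676 + 180 = 856. Profit = 468 − 856 = -¥388.
By producing, the firm covers all variable cost plus ¥288 of fixed cost; shutting down would lose the full ¥676.

Profit = -¥388 at q = 6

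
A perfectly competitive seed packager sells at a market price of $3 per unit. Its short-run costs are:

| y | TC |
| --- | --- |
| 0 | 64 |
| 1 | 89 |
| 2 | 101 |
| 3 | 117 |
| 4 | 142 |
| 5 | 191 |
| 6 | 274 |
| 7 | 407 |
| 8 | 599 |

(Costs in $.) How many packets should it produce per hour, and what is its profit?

y = 0 (shut down); profit = -$64

Tabulate TR − TC: y=0: -64; y=1: -86; y=2: -95; y=3: -108; y=4: -130; y=5: -176; y=6: -256; y=7: -386; y=8: -575.
Profit is highest at y = 0. Equivalently, the lowest AVC in the table is 53/3 ≈ $17.67 at y = 3, and P = $3 falls below it — price never covers variable cost, so the firm shuts down and loses only its fixed cost.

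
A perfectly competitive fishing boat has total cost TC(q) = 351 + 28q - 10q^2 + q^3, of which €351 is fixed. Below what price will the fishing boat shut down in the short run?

€3 per unit

Short-run supply begins at min AVC. From VC = 28q - 10q^2 + q^3, AVC = 28 - 10q + q^2.
dAVC/dq = -10 + 2q = 0 gives q = 5. min AVC = 28 - 10·5 + 5^2 = 3.
For P < €3 the firm produces nothing.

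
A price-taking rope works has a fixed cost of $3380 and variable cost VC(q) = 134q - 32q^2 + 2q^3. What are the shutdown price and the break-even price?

Shutdown price = min AVC. AVC = 134 - 32q + 2q^2, with vertex at q = 8 and minimum $6.
ATC = 3380/q + 134 - 32q + 2q^2. Setting dATC/dq = −3380/q^2 − 32 + 4q = 0 gives q = 13 (since 4·13^3 − 32·13^2 = 3380).
min ATC = 3380/13 + 134 − 32·13 + 2·13^2 = $316. That is the break-even price.
For $6 ≤ P < $316 the firm produces at a loss; below $6 it shuts down.

Shutdown price = $6; break-even price = $316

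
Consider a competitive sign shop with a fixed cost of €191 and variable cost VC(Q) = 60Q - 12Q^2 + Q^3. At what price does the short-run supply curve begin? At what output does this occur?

Short-run supply begins at min AVC. From VC = 60Q - 12Q^2 + Q^3, AVC = 60 - 12Q + Q^2.
dAVC/dQ = -12 + 2Q = 0 gives Q = 6. min AVC = 60 - 12·6 + 6^2 = 24.
The firm shuts down for any P below €24.

€24 per unit, at Q = 6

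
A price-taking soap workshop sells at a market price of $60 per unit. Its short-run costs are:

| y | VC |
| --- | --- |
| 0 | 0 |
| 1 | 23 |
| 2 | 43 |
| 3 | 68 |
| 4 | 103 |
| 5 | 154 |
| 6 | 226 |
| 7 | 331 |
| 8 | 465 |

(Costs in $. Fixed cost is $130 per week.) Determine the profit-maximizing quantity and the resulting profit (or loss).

y = 5; profit = $16

Tabulate TR − TC: y=0: -130; y=1: -93; y=2: -53; y=3: -18; y=4: 7; y=5: 16; y=6: 4; y=7: -41; y=8: -115.
Profit is maximized at y = 5. AVC there is 154/5 = $30.80 ≤ P, so producing beats shutting down (which would give -$130).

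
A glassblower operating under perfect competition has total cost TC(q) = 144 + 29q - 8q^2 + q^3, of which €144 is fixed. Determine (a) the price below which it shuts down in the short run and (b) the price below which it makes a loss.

AVC = 29 - 8q + q^2; minimized at q = 4, giving min AVC = €13. That is the shutdown price.
ATC = 144/q + 29 - 8q + q^2. Setting dATC/dq = −144/q^2 − 8 + 2q = 0 gives q = 6 (since 2·6^3 − 8·6^2 = 144).
min ATC = 144/6 + 29 − 8·6 + 6^2 = €41. That is the break-even price.
Between these two prices the firm operates at a loss; above €41 it earns a profit.

Shutdown price = €13; break-even price = €41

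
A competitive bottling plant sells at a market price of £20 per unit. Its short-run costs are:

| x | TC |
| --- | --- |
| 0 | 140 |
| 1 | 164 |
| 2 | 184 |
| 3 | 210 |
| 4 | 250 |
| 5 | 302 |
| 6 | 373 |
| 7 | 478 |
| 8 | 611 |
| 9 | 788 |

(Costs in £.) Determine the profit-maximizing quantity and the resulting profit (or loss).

Tabulate TR − TC: x=0: -140; x=1: -144; x=2: -144; x=3: -150; x=4: -170; x=5: -202; x=6: -253; x=7: -338; x=8: -451; x=9: -608.
Profit is highest at x = 0. Equivalently, the lowest AVC in the table is 44/2 ≈ £22 at x = 2, and P = £20 falls below it — price never covers variable cost, so the firm shuts down and loses only its fixed cost.

x = 0 (shut down); profit = -£140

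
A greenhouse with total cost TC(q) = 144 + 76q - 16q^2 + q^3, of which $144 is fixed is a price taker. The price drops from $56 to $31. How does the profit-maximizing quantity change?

MC = 76 - 32q + 3q^2; the shutdown threshold is min AVC = $12 (at q = 8).
At P = $56 ≥ min AVC, set P = MC on the rising branch: q = 10.
At P = $31 ≥ min AVC, set P = MC: q = 9. The firm stays open but cuts output.

Output falls from 10 to 9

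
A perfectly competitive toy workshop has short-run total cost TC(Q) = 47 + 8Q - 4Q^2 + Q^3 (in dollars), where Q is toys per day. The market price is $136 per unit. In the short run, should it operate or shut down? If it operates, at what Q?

Variable cost is VC = 8Q - 4Q^2 + Q^3, so AVC = VC/Q = 8 - 4Q + Q^2 and MC = dTC/dQ = 8 - 8Q + 3Q^2.
The AVC parabola has its vertex at Q = 4/2 = 2, where AVC = 8 - 4·2 + 2^2 = $4.
Since P = $136 ≥ min AVC = $4, price covers variable cost and the firm should produce.
Solving P = MC: -128 - 8Q + 3Q^2 = 0 ⇒ Q = -16/3 or 8. On the upward-sloping branch, Q* = 8.
Check: AVC at Q = 8 is $40 ≤ P, so revenue covers variable cost.
Profit = P·Q − TC = 136·8 − 367 = $721.

Produce at Q = 8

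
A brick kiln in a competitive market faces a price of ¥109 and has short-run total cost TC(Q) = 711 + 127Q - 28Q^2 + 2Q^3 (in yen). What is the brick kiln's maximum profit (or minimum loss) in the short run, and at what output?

Profit = -¥63 at Q = 9

AVC = 127 - 28Q + 2Q^2; min AVC = ¥29 at Q = 7. Since P = ¥109 ≥ min AVC, the firm produces.
With MC = 127 - 56Q + 6Q^2, P = MC on the upward-sloping part at Q* = 9.
TR = 109·9 = 981. TC = 711 + 333 = 1044. Profit = 981 − 1044 = -¥63.
That loss of ¥63 beats the ¥711 the firm would lose by shutting down; producing recovers ¥648 of fixed cost.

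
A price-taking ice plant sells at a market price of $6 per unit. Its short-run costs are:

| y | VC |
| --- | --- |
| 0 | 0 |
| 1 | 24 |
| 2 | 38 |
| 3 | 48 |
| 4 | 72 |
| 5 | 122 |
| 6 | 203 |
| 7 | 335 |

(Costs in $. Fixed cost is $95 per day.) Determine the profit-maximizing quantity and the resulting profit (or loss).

Tabulate TR − TC: y=0: -95; y=1: -113; y=2: -121; y=3: -125; y=4: -143; y=5: -187; y=6: -262; y=7: -388.
Profit is highest at y = 0. Equivalently, the lowest AVC in the table is 48/3 ≈ $16 at y = 3, and P = $6 falls below it — price never covers variable cost, so the firm shuts down and loses only its fixed cost.

y = 0 (shut down); profit = -$95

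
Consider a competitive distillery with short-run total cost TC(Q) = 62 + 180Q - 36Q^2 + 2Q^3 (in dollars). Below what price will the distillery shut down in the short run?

The firm shuts down when price falls below the minimum of average variable cost. AVC = VC/Q = 180 - 36Q + 2Q^2.
At the minimum of AVC, MC = AVC. MC = 180 - 72Q + 6Q^2; setting MC = AVC gives 4Q^2 - 36Q = 0, so Q = 9. min AVC = 18.
So the shutdown price is $18.

$18 per unit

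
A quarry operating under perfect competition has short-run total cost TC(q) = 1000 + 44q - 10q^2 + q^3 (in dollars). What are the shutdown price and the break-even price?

AVC = 44 - 10q + q^2; minimized at q = 5, giving min AVC = $19. That is the shutdown price.
ATC = 1000/q + 44 - 10q + q^2. Setting dATC/dq = −1000/q^2 − 10 + 2q = 0 gives q = 10 (since 2·10^3 − 10·10^2 = 1000).
min ATC = 1000/10 + 44 − 10·10 + 10^2 = $144. That is the break-even price.
For $19 ≤ P < $144 the firm produces at a loss; below $19 it shuts down.

Shutdown price = $19; break-even price = $144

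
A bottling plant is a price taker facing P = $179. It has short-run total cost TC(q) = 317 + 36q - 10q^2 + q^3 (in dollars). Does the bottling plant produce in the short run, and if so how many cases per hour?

Produce at q = 11

From TC, MC = TC'(q) = 36 - 20q + 3q^2 and AVC = VC/q = 36 - 10q + q^2.
The AVC parabola has its vertex at q = 10/2 = 5, where AVC = 36 - 10·5 + 5^2 = $11.
Since P = $179 ≥ min AVC = $11, price covers variable cost and the firm should produce.
Solving P = MC: -143 - 20q + 3q^2 = 0 ⇒ q = -13/3 or 11. On the upward-sloping branch, q* = 11.
Check: AVC at q = 11 is $47 ≤ P, so revenue covers variable cost.
Profit = P·q − TC = 179·11 − 834 = $1135.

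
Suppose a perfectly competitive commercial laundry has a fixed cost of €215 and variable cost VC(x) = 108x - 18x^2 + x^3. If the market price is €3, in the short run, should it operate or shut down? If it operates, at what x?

Shut down

From TC, MC = TC'(x) = 108 - 36x + 3x^2 and AVC = VC/x = 108 - 18x + x^2.
AVC is minimized where dAVC/dx = -18 + 2x = 0, at x = 9; min AVC = 108 - 18·9 + 9^2 = €27.
Since P = €3 < min AVC = €27, price fails to cover variable cost at any output.
Best response: produce nothing and absorb the €215 fixed cost.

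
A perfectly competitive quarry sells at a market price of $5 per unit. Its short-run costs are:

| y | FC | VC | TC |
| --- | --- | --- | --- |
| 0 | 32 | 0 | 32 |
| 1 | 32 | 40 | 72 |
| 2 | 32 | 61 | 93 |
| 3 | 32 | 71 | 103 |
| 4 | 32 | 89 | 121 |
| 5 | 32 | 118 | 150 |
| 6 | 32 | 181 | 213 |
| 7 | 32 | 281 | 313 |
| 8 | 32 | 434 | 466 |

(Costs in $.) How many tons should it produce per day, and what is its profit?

Profit at each row (π = 5y − TC): y=0: -32; y=1: -67; y=2: -83; y=3: -88; y=4: -101; y=5: -125; y=6: -183; y=7: -278; y=8: -426.
Profit is highest at y = 0. Equivalently, the lowest AVC in the table is 89/4 ≈ $22.25 at y = 4, and P = $5 falls below it — price never covers variable cost, so the firm shuts down and loses only its fixed cost.

y = 0 (shut down); profit = -$32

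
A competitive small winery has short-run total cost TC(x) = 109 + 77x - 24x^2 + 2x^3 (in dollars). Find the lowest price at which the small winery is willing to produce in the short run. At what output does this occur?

The firm shuts down when price falls below the minimum of average variable cost. AVC = VC/x = 77 - 24x + 2x^2.
At the minimum of AVC, MC = AVC. MC = 77 - 48x + 6x^2; setting MC = AVC gives 4x^2 - 24x = 0, so x = 6. min AVC = 5.
The firm shuts down for any P below $5.

$5 per unit, at x = 6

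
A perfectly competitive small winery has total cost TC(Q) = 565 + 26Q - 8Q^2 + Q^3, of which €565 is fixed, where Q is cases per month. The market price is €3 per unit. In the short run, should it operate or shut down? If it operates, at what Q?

From TC, MC = TC'(Q) = 26 - 16Q + 3Q^2 and AVC = VC/Q = 26 - 8Q + Q^2.
AVC is minimized where dAVC/dQ = -8 + 2Q = 0, at Q = 4; min AVC = 26 - 8·4 + 4^2 = €10.
With P < min AVC (€3 < €10), every unit sold adds to the loss.
The firm minimizes its loss by shutting down and losing only its fixed cost of €565.

Shut down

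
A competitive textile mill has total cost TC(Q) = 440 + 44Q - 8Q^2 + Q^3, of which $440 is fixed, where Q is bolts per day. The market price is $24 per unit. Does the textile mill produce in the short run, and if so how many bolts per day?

Shut down

From TC, MC = TC'(Q) = 44 - 16Q + 3Q^2 and AVC = VC/Q = 44 - 8Q + Q^2.
AVC is minimized where dAVC/dQ = -8 + 2Q = 0, at Q = 4; min AVC = 44 - 8·4 + 4^2 = $28.
P = $24 lies below min AVC = $28; no output level covers variable cost.
Best response: produce nothing and absorb the $440 fixed cost.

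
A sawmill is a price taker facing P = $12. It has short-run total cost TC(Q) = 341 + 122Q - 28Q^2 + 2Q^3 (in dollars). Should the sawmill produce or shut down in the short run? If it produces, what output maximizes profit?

Shut down

Variable cost is VC = 122Q - 28Q^2 + 2Q^3, so AVC = VC/Q = 122 - 28Q + 2Q^2 and MC = dTC/dQ = 122 - 56Q + 6Q^2.
The AVC parabola has its vertex at Q = 28/4 = 7, where AVC = 122 - 28·7 + 2·7^2 = $24.
Since P = $12 < min AVC = $24, price fails to cover variable cost at any output.
Best response: produce nothing and absorb the $341 fixed cost.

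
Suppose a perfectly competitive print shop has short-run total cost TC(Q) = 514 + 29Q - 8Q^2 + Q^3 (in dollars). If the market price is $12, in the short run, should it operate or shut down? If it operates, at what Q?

Shut down

Strip out fixed cost: VC = 29Q - 8Q^2 + Q^3. Then AVC = 29 - 8Q + Q^2 and MC = 29 - 16Q + 3Q^2.
AVC hits its minimum where MC = AVC, at Q = 4, giving min AVC = 29 - 8·4 + 4^2 = $13.
Since P = $12 < min AVC = $13, price fails to cover variable cost at any output.
The firm minimizes its loss by shutting down and losing only its fixed cost of $514.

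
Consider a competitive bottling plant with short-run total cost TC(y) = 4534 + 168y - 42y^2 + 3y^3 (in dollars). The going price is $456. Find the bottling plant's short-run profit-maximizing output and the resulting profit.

Profit = -$214 at y = 12

AVC = 168 - 42y + 3y^2; min AVC = $21 at y = 7. Since P = $456 ≥ min AVC, the firm produces.
MC = 168 - 84y + 9y^2. Setting P = MC and taking the root on the rising branch gives y* = 12.
TR = 456·12 = 5472. TC = 4534 + 1152 = 5686. Profit = 5472 − 5686 = -$214.
By producing, the firm covers all variable cost plus $4320 of fixed cost; shutting down would lose the full $4534.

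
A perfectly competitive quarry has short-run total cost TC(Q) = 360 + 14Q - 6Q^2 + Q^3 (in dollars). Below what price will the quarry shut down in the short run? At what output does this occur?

$5 per unit, at Q = 3

The firm shuts down when price falls below the minimum of average variable cost. AVC = VC/Q = 14 - 6Q + Q^2.
At the minimum of AVC, MC = AVC. MC = 14 - 12Q + 3Q^2; setting MC = AVC gives 2Q^2 - 6Q = 0, so Q = 3. min AVC = 5.
For P < $5 the firm produces nothing.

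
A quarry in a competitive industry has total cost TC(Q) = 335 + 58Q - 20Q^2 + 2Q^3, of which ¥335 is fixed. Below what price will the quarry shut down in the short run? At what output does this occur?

The firm shuts down when price falls below the minimum of average variable cost. AVC = VC/Q = 58 - 20Q + 2Q^2.
At the minimum of AVC, MC = AVC. MC = 58 - 40Q + 6Q^2; setting MC = AVC gives 4Q^2 - 20Q = 0, so Q = 5. min AVC = 8.
The firm shuts down for any P below ¥8.

¥8 per unit, at Q = 5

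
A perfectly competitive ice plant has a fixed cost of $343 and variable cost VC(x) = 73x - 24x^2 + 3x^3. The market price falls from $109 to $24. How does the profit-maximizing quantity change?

AVC = 73 - 24x + 3x^2, minimized at x = 4 where min AVC = $25. MC = 73 - 48x + 9x^2.
With P = $109 above the shutdown price, P = MC gives x = 6.
At P = $24 < min AVC = $25, price no longer covers variable cost at any output, so the firm shuts down: x = 0.

Output falls from 6 to 0 (the firm shuts down)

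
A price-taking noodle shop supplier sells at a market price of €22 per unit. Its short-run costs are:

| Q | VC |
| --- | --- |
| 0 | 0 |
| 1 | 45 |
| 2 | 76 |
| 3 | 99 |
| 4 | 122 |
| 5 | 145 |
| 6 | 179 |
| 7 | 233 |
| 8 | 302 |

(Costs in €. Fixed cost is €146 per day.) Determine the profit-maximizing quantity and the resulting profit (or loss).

Q = 0 (shut down); profit = -€146

Profit at each row (π = 22Q − TC): Q=0: -146; Q=1: -169; Q=2: -178; Q=3: -179; Q=4: -180; Q=5: -181; Q=6: -193; Q=7: -225; Q=8: -272.
Profit is highest at Q = 0. Equivalently, the lowest AVC in the table is 145/5 ≈ €29 at Q = 5, and P = €22 falls below it — price never covers variable cost, so the firm shuts down and loses only its fixed cost.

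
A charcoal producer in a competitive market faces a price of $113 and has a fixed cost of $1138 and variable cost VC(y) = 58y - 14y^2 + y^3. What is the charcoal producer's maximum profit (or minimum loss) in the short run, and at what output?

Profit = -$170 at y = 11

AVC = 58 - 14y + y^2 has its minimum $9 at y = 7; price $113 clears that bar, so the firm operates.
With MC = 58 - 28y + 3y^2, P = MC on the upward-sloping part at y* = 11.
TR = 113·11 = 1243. TC = 1138 + 275 = 1413. Profit = 1243 − 1413 = -$170.
That loss of $170 beats the $1138 the firm would lose by shutting down; producing recovers $968 of fixed cost.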